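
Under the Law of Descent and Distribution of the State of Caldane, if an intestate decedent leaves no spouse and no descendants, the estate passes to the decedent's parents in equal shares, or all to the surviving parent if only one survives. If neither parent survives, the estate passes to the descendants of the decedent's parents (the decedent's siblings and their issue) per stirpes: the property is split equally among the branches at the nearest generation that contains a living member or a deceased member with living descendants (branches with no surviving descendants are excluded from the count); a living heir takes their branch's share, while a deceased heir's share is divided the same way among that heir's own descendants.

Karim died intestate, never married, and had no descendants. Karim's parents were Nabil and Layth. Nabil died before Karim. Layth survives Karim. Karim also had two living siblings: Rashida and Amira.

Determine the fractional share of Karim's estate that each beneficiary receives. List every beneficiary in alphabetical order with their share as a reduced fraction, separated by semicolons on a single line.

Layth 1

Only one parent, Layth, survives, so Layth takes the entire estate. The siblings take nothing because a surviving parent has priority.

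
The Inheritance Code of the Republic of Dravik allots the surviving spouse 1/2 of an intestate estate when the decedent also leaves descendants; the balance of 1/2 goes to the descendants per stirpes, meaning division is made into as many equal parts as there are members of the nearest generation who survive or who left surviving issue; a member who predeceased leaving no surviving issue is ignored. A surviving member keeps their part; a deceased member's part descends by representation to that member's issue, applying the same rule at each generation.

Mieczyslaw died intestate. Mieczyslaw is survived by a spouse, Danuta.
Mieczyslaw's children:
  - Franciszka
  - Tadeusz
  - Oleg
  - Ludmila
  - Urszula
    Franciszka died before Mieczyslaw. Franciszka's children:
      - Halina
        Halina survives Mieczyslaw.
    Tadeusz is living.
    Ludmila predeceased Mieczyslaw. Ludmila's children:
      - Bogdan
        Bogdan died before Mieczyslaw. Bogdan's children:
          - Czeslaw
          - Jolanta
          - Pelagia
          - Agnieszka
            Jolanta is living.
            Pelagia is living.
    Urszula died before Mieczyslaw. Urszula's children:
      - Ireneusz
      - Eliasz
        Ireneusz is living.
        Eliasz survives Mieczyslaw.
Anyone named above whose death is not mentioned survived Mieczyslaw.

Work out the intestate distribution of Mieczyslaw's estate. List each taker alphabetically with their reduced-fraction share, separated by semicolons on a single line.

Agnieszka 1/40; Czeslaw 1/40; Danuta 1/2; Eliasz 1/20; Halina 1/10; Ireneusz 1/20; Jolanta 1/40; Oleg 1/10; Pelagia 1/40; Tadeusz 1/10

Danuta, as surviving spouse, takes 1/2.
The remaining 1/2 passes to Mieczyslaw's descendants per stirpes.
The 1/2 is divided into 5 equal shares of 1/10 among Franciszka, Tadeusz, Oleg, Ludmila, Urszula.
Franciszka predeceased; the 1/10 allotted to Franciszka's branch passes to Franciszka's issue by representation.
Halina is the sole taker at this level and receives the full 1/10.
Tadeusz is living and takes 1/10.
Oleg is living and takes 1/10.
Ludmila predeceased; the 1/10 allotted to Ludmila's branch passes to Ludmila's issue by representation.
Bogdan's line is the sole branch at this level, so the full 1/10 passes to Bogdan's issue by representation.
The 1/10 is divided into 4 equal shares of 1/40 among Czeslaw, Jolanta, Pelagia, Agnieszka.
Czeslaw is living and takes 1/40.
Jolanta is living and takes 1/40.
Pelagia is living and takes 1/40.
Agnieszka is living and takes 1/40.
Urszula predeceased; the 1/10 allotted to Urszula's branch passes to Urszula's issue by representation.
The 1/10 is divided into 2 equal shares of 1/20 among Ireneusz, Eliasz.
Ireneusz is living and takes 1/20.
Eliasz is living and takes 1/20.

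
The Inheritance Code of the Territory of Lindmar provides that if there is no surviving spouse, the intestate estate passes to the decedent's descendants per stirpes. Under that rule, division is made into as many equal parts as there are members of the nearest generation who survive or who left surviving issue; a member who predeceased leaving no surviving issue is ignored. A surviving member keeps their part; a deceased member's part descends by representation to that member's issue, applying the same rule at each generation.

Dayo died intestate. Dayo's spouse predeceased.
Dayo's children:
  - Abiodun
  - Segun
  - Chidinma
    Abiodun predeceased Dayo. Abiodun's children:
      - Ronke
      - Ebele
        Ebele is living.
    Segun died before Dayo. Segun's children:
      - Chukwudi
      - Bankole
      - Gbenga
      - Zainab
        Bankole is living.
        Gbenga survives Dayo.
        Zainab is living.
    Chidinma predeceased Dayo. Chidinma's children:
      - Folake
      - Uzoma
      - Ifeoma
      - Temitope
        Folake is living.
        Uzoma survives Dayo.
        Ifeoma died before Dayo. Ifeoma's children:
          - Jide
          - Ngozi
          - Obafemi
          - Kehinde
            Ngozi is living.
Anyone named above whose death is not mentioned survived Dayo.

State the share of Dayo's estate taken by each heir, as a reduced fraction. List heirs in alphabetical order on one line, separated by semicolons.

Bankole 1/12; Chukwudi 1/12; Ebele 1/6; Folake 1/12; Gbenga 1/12; Jide 1/48; Kehinde 1/48; Ngozi 1/48; Obafemi 1/48; Ronke 1/6; Temitope 1/12; Uzoma 1/12; Zainab 1/12

There is no surviving spouse, so the entire estate passes to Dayo's descendants per stirpes.
The estate is divided into 3 equal shares of 1/3 among Abiodun, Segun, Chidinma.
Abiodun predeceased; the 1/3 allotted to Abiodun's branch passes to Abiodun's issue by representation.
The 1/3 is divided into 2 equal shares of 1/6 among Ronke, Ebele.
Ronke is living and takes 1/6.
Ebele is living and takes 1/6.
Segun predeceased; the 1/3 allotted to Segun's branch passes to Segun's issue by representation.
The 1/3 is divided into 4 equal shares of 1/12 among Chukwudi, Bankole, Gbenga, Zainab.
Chukwudi is living and takes 1/12.
Bankole is living and takes 1/12.
Gbenga is living and takes 1/12.
Zainab is living and takes 1/12.
Chidinma predeceased; the 1/3 allotted to Chidinma's branch passes to Chidinma's issue by representation.
The 1/3 is divided into 4 equal shares of 1/12 among Folake, Uzoma, Ifeoma, Temitope.
Folake is living and takes 1/12.
Uzoma is living and takes 1/12.
Ifeoma predeceased; the 1/12 allotted to Ifeoma's branch passes to Ifeoma's issue by representation.
The 1/12 is divided into 4 equal shares of 1/48 among Jide, Ngozi, Obafemi, Kehinde.
Jide is living and takes 1/48.
Ngozi is living and takes 1/48.
Obafemi is living and takes 1/48.
Kehinde is living and takes 1/48.
Temitope is living and takes 1/12.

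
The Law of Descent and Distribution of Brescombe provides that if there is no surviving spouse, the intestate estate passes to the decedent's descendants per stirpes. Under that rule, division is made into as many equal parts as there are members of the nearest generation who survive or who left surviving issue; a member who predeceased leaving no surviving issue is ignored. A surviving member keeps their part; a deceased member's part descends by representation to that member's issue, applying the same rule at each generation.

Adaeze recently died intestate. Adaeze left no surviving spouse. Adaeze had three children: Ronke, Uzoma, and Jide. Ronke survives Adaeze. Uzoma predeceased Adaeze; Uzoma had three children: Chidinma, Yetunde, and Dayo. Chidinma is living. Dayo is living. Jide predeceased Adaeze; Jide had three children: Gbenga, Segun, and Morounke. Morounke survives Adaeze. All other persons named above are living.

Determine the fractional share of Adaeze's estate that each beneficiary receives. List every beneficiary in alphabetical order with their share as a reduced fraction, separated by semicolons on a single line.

There is no surviving spouse, so the entire estate passes to Adaeze's descendants per stirpes.
The estate is divided into 3 equal shares of 1/3 among Ronke, Uzoma, Jide.
Ronke is living and takes 1/3.
Uzoma predeceased; the 1/3 allotted to Uzoma's branch passes to Uzoma's issue by representation.
The 1/3 is divided into 3 equal shares of 1/9 among Chidinma, Yetunde, Dayo.
Chidinma is living and takes 1/9.
Yetunde is living and takes 1/9.
Dayo is living and takes 1/9.
Jide predeceased; the 1/3 allotted to Jide's branch passes to Jide's issue by representation.
The 1/3 is divided into 3 equal shares of 1/9 among Gbenga, Segun, Morounke.
Gbenga is living and takes 1/9.
Segun is living and takes 1/9.
Morounke is living and takes 1/9.

Chidinma 1/9; Dayo 1/9; Gbenga 1/9; Morounke 1/9; Ronke 1/3; Segun 1/9; Yetunde 1/9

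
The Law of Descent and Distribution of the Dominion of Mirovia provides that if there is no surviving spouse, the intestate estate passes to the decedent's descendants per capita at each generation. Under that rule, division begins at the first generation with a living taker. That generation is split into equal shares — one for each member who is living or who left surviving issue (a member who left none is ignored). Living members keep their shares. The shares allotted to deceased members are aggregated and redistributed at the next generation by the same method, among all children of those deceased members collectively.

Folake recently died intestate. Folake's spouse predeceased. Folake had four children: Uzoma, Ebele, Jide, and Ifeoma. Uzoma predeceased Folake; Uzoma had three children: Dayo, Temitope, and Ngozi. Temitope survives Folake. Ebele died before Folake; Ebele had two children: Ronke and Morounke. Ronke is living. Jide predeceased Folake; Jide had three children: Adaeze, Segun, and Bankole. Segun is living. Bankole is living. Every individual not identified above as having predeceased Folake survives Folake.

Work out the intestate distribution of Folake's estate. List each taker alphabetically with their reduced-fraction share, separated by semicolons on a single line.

There is no surviving spouse, so the entire estate passes to Folake's descendants per capita at each generation.
At generation 1 (Uzoma, Ebele, Jide, Ifeoma) there are 4 shares of (1)/4 = 1/4 each.
Living: Ifeoma — each takes 1/4.
Deceased: Uzoma, Ebele, and Jide. Their combined 3/4 is pooled and carried to generation 2.
At generation 2 (Dayo, Temitope, Ngozi, Ronke, Morounke, Adaeze, Segun, Bankole) there are 8 shares of (3/4)/8 = 3/32 each.
Living: Dayo, Temitope, Ngozi, Ronke, Morounke, Adaeze, Segun, and Bankole — each takes 3/32.

Adaeze 3/32; Bankole 3/32; Dayo 3/32; Ifeoma 1/4; Morounke 3/32; Ngozi 3/32; Ronke 3/32; Segun 3/32; Temitope 3/32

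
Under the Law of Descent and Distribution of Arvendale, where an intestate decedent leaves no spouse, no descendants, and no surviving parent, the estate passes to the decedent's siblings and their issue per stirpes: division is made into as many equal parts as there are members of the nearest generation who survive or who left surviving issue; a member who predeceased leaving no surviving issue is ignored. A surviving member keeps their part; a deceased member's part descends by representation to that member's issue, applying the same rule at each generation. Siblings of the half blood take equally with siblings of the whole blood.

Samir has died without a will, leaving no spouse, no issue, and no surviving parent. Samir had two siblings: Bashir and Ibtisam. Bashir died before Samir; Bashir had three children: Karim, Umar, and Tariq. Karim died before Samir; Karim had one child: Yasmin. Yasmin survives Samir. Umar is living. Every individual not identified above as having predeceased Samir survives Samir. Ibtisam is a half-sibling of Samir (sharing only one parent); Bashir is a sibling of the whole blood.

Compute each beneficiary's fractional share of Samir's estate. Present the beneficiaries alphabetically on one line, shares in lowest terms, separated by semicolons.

No spouse, descendants, or parent survives, so the estate passes to Samir's siblings per stirpes.
Half-blood and whole-blood siblings take equally under the stated rule.
The estate is divided into 2 equal shares of 1/2 among Bashir, Ibtisam.
Bashir predeceased; the 1/2 allotted to Bashir's branch passes to Bashir's issue by representation.
The 1/2 is divided into 3 equal shares of 1/6 among Karim, Umar, Tariq.
Karim predeceased; the 1/6 allotted to Karim's branch passes to Karim's issue by representation.
Yasmin is the sole taker at this level and receives the full 1/6.
Umar is living and takes 1/6.
Tariq is living and takes 1/6.
Ibtisam is living and takes 1/2.

Ibtisam 1/2; Tariq 1/6; Umar 1/6; Yasmin 1/6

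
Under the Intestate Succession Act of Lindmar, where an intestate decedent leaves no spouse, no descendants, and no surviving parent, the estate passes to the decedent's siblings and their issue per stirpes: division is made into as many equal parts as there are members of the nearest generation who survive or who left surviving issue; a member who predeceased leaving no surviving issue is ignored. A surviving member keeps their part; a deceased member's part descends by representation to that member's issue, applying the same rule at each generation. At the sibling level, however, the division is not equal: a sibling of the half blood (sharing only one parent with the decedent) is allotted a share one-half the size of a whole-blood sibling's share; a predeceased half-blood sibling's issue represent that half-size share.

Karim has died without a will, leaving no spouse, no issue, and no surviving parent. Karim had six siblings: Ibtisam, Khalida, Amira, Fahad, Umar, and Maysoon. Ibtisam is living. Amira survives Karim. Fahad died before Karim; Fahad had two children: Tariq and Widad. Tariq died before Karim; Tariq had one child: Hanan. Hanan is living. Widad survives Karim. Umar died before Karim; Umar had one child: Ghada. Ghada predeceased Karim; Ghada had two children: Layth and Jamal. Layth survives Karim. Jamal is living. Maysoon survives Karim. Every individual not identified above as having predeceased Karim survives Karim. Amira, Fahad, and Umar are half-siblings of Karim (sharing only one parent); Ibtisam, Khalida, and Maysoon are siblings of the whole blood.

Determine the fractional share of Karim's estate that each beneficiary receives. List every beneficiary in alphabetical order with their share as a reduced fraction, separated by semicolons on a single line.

No spouse, descendants, or parent survives, so the estate passes to Karim's siblings per stirpes.
Half-blood siblings count for one-half the weight of whole-blood siblings at the initial division.
Dividing 1 in proportion to weights (total weight 9/2): Ibtisam (weight 1) → 2/9; Khalida (weight 1) → 2/9; Amira (weight 1/2) → 1/9; Fahad (weight 1/2) → 1/9; Umar (weight 1/2) → 1/9; Maysoon (weight 1) → 2/9.
Ibtisam is living and takes 2/9.
Khalida is living and takes 2/9.
Amira is living and takes 1/9.
Fahad predeceased; the 1/9 allotted to Fahad's branch passes to Fahad's issue by representation.
The 1/9 is divided into 2 equal shares of 1/18 among Tariq, Widad.
Tariq predeceased; the 1/18 allotted to Tariq's branch passes to Tariq's issue by representation.
Hanan is the sole taker at this level and receives the full 1/18.
Widad is living and takes 1/18.
Umar predeceased; the 1/9 allotted to Umar's branch passes to Umar's issue by representation.
Ghada's line is the sole branch at this level, so the full 1/9 passes to Ghada's issue by representation.
The 1/9 is divided into 2 equal shares of 1/18 among Layth, Jamal.
Layth is living and takes 1/18.
Jamal is living and takes 1/18.
Maysoon is living and takes 2/9.

Amira 1/9; Hanan 1/18; Ibtisam 2/9; Jamal 1/18; Khalida 2/9; Layth 1/18; Maysoon 2/9; Widad 1/18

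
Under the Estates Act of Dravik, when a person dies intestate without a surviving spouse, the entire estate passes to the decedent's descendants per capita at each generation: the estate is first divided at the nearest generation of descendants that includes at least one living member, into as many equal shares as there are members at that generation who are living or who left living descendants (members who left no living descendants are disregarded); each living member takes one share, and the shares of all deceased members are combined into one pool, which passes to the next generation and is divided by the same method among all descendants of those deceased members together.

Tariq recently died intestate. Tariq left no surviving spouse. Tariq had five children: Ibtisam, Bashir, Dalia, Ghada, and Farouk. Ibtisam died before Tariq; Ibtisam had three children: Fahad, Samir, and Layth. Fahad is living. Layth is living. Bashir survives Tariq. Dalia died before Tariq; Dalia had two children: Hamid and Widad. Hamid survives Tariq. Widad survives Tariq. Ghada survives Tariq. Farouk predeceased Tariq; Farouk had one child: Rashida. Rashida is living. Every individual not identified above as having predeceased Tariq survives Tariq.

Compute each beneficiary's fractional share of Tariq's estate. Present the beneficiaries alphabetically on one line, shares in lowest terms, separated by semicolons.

There is no surviving spouse, so the entire estate passes to Tariq's descendants per capita at each generation.
At generation 1 (Ibtisam, Bashir, Dalia, Ghada, Farouk) there are 5 shares of (1)/5 = 1/5 each.
Living: Bashir and Ghada — each takes 1/5.
Deceased: Ibtisam, Dalia, and Farouk. Their combined 3/5 is pooled and carried to generation 2.
At generation 2 (Fahad, Samir, Layth, Hamid, Widad, Rashida) there are 6 shares of (3/5)/6 = 1/10 each.
Living: Fahad, Samir, Layth, Hamid, Widad, and Rashida — each takes 1/10.

Bashir 1/5; Fahad 1/10; Ghada 1/5; Hamid 1/10; Layth 1/10; Rashida 1/10; Samir 1/10; Widad 1/10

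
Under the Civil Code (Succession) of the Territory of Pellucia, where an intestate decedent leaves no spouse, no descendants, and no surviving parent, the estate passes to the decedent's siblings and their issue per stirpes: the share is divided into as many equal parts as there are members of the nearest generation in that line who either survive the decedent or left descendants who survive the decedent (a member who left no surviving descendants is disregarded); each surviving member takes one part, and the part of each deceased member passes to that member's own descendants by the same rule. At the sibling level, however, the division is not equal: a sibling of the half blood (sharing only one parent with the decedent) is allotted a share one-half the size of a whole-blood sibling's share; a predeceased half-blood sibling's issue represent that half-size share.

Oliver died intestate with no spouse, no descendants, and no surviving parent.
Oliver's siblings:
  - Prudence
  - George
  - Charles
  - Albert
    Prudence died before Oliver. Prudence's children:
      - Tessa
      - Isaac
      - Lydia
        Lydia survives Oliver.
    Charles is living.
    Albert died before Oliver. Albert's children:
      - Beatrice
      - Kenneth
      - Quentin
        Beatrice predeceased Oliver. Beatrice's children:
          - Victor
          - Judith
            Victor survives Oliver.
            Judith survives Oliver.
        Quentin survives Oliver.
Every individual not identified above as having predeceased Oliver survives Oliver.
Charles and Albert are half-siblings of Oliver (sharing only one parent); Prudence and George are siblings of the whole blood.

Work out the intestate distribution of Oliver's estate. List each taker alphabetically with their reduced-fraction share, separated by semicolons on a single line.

Charles 1/6; George 1/3; Isaac 1/9; Judith 1/36; Kenneth 1/18; Lydia 1/9; Quentin 1/18; Tessa 1/9; Victor 1/36

No spouse, descendants, or parent survives, so the estate passes to Oliver's siblings per stirpes.
Half-blood siblings count for one-half the weight of whole-blood siblings at the initial division.
Dividing 1 in proportion to weights (total weight 3): Prudence (weight 1) → 1/3; George (weight 1) → 1/3; Charles (weight 1/2) → 1/6; Albert (weight 1/2) → 1/6.
Prudence predeceased; the 1/3 allotted to Prudence's branch passes to Prudence's issue by representation.
The 1/3 is divided into 3 equal shares of 1/9 among Tessa, Isaac, Lydia.
Tessa is living and takes 1/9.
Isaac is living and takes 1/9.
Lydia is living and takes 1/9.
George is living and takes 1/3.
Charles is living and takes 1/6.
Albert predeceased; the 1/6 allotted to Albert's branch passes to Albert's issue by representation.
The 1/6 is divided into 3 equal shares of 1/18 among Beatrice, Kenneth, Quentin.
Beatrice predeceased; the 1/18 allotted to Beatrice's branch passes to Beatrice's issue by representation.
The 1/18 is divided into 2 equal shares of 1/36 among Victor, Judith.
Victor is living and takes 1/36.
Judith is living and takes 1/36.
Kenneth is living and takes 1/18.
Quentin is living and takes 1/18.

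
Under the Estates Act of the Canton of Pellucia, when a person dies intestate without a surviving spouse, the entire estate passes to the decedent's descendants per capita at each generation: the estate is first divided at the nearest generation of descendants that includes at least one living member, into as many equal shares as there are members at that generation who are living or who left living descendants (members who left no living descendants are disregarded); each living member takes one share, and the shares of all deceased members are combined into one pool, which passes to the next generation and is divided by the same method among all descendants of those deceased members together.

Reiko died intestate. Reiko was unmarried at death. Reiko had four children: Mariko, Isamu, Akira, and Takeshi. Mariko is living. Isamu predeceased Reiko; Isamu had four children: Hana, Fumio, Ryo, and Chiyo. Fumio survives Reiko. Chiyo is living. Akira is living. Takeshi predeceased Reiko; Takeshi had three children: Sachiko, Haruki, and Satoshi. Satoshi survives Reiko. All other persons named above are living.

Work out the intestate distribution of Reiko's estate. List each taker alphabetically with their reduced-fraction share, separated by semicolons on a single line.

Akira 1/4; Chiyo 1/14; Fumio 1/14; Hana 1/14; Haruki 1/14; Mariko 1/4; Ryo 1/14; Sachiko 1/14; Satoshi 1/14

There is no surviving spouse, so the entire estate passes to Reiko's descendants per capita at each generation.
At generation 1 (Mariko, Isamu, Akira, Takeshi) there are 4 shares of (1)/4 = 1/4 each.
Living: Mariko and Akira — each takes 1/4.
Deceased: Isamu and Takeshi. Their combined 1/2 is pooled and carried to generation 2.
At generation 2 (Hana, Fumio, Ryo, Chiyo, Sachiko, Haruki, Satoshi) there are 7 shares of (1/2)/7 = 1/14 each.
Living: Hana, Fumio, Ryo, Chiyo, Sachiko, Haruki, and Satoshi — each takes 1/14.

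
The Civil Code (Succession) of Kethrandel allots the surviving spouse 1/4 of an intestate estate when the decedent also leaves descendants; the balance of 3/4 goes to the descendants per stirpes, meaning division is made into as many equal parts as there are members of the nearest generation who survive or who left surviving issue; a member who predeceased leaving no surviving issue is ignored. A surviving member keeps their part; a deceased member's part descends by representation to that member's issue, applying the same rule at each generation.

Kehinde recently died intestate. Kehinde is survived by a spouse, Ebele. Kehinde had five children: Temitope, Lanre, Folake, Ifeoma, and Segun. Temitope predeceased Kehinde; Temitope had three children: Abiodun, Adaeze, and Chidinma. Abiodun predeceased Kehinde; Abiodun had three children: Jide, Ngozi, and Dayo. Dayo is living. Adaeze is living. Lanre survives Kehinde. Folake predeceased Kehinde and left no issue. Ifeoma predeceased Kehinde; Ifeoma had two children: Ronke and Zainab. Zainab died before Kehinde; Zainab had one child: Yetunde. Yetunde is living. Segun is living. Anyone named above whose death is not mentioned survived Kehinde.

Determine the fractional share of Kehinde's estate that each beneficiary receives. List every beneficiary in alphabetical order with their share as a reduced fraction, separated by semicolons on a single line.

Ebele, as surviving spouse, takes 1/4.
The remaining 3/4 passes to Kehinde's descendants per stirpes.
Folake left no surviving issue, so that branch lapses and is disregarded.
The 3/4 is divided into 4 equal shares of 3/16 among Temitope, Lanre, Ifeoma, Segun.
Temitope predeceased; the 3/16 allotted to Temitope's branch passes to Temitope's issue by representation.
The 3/16 is divided into 3 equal shares of 1/16 among Abiodun, Adaeze, Chidinma.
Abiodun predeceased; the 1/16 allotted to Abiodun's branch passes to Abiodun's issue by representation.
The 1/16 is divided into 3 equal shares of 1/48 among Jide, Ngozi, Dayo.
Jide is living and takes 1/48.
Ngozi is living and takes 1/48.
Dayo is living and takes 1/48.
Adaeze is living and takes 1/16.
Chidinma is living and takes 1/16.
Lanre is living and takes 3/16.
Ifeoma predeceased; the 3/16 allotted to Ifeoma's branch passes to Ifeoma's issue by representation.
The 3/16 is divided into 2 equal shares of 3/32 among Ronke, Zainab.
Ronke is living and takes 3/32.
Zainab predeceased; the 3/32 allotted to Zainab's branch passes to Zainab's issue by representation.
Yetunde is the sole taker at this level and receives the full 3/32.
Segun is living and takes 3/16.

Adaeze 1/16; Chidinma 1/16; Dayo 1/48; Ebele 1/4; Jide 1/48; Lanre 3/16; Ngozi 1/48; Ronke 3/32; Segun 3/16; Yetunde 3/32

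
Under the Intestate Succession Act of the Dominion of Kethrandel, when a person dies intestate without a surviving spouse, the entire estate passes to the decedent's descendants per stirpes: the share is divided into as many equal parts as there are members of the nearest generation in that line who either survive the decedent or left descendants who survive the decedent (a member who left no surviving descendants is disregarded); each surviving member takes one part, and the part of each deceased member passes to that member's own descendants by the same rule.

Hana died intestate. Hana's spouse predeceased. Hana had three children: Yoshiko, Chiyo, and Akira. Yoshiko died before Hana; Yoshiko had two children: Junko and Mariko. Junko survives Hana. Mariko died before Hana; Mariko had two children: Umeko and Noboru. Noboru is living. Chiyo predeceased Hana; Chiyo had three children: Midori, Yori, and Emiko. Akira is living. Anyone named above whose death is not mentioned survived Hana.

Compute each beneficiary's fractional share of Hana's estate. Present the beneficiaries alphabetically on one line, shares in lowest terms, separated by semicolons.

Akira 1/3; Emiko 1/9; Junko 1/6; Midori 1/9; Noboru 1/12; Umeko 1/12; Yori 1/9

There is no surviving spouse, so the entire estate passes to Hana's descendants per stirpes.
The estate is divided into 3 equal shares of 1/3 among Yoshiko, Chiyo, Akira.
Yoshiko predeceased; the 1/3 allotted to Yoshiko's branch passes to Yoshiko's issue by representation.
The 1/3 is divided into 2 equal shares of 1/6 among Junko, Mariko.
Junko is living and takes 1/6.
Mariko predeceased; the 1/6 allotted to Mariko's branch passes to Mariko's issue by representation.
The 1/6 is divided into 2 equal shares of 1/12 among Umeko, Noboru.
Umeko is living and takes 1/12.
Noboru is living and takes 1/12.
Chiyo predeceased; the 1/3 allotted to Chiyo's branch passes to Chiyo's issue by representation.
The 1/3 is divided into 3 equal shares of 1/9 among Midori, Yori, Emiko.
Midori is living and takes 1/9.
Yori is living and takes 1/9.
Emiko is living and takes 1/9.
Akira is living and takes 1/3.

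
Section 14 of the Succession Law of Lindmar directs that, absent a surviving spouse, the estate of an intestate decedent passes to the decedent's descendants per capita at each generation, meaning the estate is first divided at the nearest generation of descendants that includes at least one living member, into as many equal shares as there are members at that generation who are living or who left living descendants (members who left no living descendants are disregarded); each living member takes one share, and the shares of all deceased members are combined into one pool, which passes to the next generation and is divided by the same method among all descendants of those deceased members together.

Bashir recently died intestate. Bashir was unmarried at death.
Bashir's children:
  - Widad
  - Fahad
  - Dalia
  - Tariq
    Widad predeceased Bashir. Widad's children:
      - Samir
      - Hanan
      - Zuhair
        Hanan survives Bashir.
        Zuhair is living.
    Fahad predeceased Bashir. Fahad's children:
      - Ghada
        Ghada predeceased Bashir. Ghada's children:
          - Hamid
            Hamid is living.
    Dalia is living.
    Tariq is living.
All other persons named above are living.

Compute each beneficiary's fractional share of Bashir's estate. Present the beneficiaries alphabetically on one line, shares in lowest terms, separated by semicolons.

Dalia 1/4; Hamid 1/8; Hanan 1/8; Samir 1/8; Tariq 1/4; Zuhair 1/8

There is no surviving spouse, so the entire estate passes to Bashir's descendants per capita at each generation.
At generation 1 (Widad, Fahad, Dalia, Tariq) there are 4 shares of (1)/4 = 1/4 each.
Living: Dalia and Tariq — each takes 1/4.
Deceased: Widad and Fahad. Their combined 1/2 is pooled and carried to generation 2.
At generation 2 (Samir, Hanan, Zuhair, Ghada) there are 4 shares of (1/2)/4 = 1/8 each.
Living: Samir, Hanan, and Zuhair — each takes 1/8.
Deceased: Ghada. That 1/8 share is carried to generation 3.
At generation 3 (Hamid) there are 1 shares of (1/8)/1 = 1/8 each.
Living: Hamid — each takes 1/8.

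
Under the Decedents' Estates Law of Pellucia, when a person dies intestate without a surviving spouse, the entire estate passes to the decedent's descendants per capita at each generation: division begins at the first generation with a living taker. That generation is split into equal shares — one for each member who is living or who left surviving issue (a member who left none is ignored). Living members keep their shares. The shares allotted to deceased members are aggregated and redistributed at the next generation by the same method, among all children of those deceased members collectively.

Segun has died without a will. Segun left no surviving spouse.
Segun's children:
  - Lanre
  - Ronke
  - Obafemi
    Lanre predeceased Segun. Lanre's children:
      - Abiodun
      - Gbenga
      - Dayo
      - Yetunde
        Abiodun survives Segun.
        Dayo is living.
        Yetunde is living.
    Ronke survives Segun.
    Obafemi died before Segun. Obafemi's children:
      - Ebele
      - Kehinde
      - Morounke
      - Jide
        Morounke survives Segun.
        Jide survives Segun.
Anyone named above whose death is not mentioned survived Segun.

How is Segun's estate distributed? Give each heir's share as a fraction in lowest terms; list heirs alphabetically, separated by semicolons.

Abiodun 1/12; Dayo 1/12; Ebele 1/12; Gbenga 1/12; Jide 1/12; Kehinde 1/12; Morounke 1/12; Ronke 1/3; Yetunde 1/12

There is no surviving spouse, so the entire estate passes to Segun's descendants per capita at each generation.
At generation 1 (Lanre, Ronke, Obafemi) there are 3 shares of (1)/3 = 1/3 each.
Living: Ronke — each takes 1/3.
Deceased: Lanre and Obafemi. Their combined 2/3 is pooled and carried to generation 2.
At generation 2 (Abiodun, Gbenga, Dayo, Yetunde, Ebele, Kehinde, Morounke, Jide) there are 8 shares of (2/3)/8 = 1/12 each.
Living: Abiodun, Gbenga, Dayo, Yetunde, Ebele, Kehinde, Morounke, and Jide — each takes 1/12.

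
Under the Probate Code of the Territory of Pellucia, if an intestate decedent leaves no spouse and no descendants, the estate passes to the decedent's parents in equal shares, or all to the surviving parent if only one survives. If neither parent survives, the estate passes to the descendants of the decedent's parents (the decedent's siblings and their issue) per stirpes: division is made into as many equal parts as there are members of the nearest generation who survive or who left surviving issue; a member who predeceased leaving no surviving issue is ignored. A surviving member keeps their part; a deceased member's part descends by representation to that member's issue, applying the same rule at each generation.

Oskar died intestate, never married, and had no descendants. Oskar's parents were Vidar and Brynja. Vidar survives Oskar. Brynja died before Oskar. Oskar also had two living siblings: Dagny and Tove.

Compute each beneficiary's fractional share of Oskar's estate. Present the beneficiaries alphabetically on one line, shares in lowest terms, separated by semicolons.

Vidar 1

Only one parent, Vidar, survives, so Vidar takes the entire estate. The siblings take nothing because a surviving parent has priority.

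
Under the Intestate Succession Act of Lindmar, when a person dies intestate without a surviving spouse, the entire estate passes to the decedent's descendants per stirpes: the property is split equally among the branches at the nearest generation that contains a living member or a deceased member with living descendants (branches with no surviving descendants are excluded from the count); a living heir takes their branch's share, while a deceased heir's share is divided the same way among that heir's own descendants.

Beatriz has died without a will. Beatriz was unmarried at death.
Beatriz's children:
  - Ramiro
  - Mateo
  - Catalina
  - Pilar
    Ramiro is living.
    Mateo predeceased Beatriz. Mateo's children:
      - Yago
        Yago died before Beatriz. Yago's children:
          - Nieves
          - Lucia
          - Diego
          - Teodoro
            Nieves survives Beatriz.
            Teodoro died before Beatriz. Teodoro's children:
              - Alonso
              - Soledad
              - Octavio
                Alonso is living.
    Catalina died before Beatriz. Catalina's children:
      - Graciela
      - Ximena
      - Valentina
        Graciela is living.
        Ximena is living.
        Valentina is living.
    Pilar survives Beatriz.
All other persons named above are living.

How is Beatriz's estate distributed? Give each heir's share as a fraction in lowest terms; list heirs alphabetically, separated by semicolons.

Alonso 1/48; Diego 1/16; Graciela 1/12; Lucia 1/16; Nieves 1/16; Octavio 1/48; Pilar 1/4; Ramiro 1/4; Soledad 1/48; Valentina 1/12; Ximena 1/12

There is no surviving spouse, so the entire estate passes to Beatriz's descendants per stirpes.
The estate is divided into 4 equal shares of 1/4 among Ramiro, Mateo, Catalina, Pilar.
Ramiro is living and takes 1/4.
Mateo predeceased; the 1/4 allotted to Mateo's branch passes to Mateo's issue by representation.
Yago's line is the sole branch at this level, so the full 1/4 passes to Yago's issue by representation.
The 1/4 is divided into 4 equal shares of 1/16 among Nieves, Lucia, Diego, Teodoro.
Nieves is living and takes 1/16.
Lucia is living and takes 1/16.
Diego is living and takes 1/16.
Teodoro predeceased; the 1/16 allotted to Teodoro's branch passes to Teodoro's issue by representation.
The 1/16 is divided into 3 equal shares of 1/48 among Alonso, Soledad, Octavio.
Alonso is living and takes 1/48.
Soledad is living and takes 1/48.
Octavio is living and takes 1/48.
Catalina predeceased; the 1/4 allotted to Catalina's branch passes to Catalina's issue by representation.
The 1/4 is divided into 3 equal shares of 1/12 among Graciela, Ximena, Valentina.
Graciela is living and takes 1/12.
Ximena is living and takes 1/12.
Valentina is living and takes 1/12.
Pilar is living and takes 1/4.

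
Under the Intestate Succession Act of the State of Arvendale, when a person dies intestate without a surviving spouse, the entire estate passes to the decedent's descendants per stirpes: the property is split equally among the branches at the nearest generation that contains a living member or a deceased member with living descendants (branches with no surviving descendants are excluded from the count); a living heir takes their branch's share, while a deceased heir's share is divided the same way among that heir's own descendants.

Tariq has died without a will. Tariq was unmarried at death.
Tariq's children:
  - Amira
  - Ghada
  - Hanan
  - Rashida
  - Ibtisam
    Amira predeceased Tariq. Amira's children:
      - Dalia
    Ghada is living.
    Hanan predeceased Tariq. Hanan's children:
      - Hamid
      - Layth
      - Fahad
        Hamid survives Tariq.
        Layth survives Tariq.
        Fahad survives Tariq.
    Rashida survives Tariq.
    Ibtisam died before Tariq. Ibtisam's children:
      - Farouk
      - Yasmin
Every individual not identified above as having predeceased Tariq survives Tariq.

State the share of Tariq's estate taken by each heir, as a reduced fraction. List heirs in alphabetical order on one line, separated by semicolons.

There is no surviving spouse, so the entire estate passes to Tariq's descendants per stirpes.
The estate is divided into 5 equal shares of 1/5 among Amira, Ghada, Hanan, Rashida, Ibtisam.
Amira predeceased; the 1/5 allotted to Amira's branch passes to Amira's issue by representation.
Dalia is the sole taker at this level and receives the full 1/5.
Ghada is living and takes 1/5.
Hanan predeceased; the 1/5 allotted to Hanan's branch passes to Hanan's issue by representation.
The 1/5 is divided into 3 equal shares of 1/15 among Hamid, Layth, Fahad.
Hamid is living and takes 1/15.
Layth is living and takes 1/15.
Fahad is living and takes 1/15.
Rashida is living and takes 1/5.
Ibtisam predeceased; the 1/5 allotted to Ibtisam's branch passes to Ibtisam's issue by representation.
The 1/5 is divided into 2 equal shares of 1/10 among Farouk, Yasmin.
Farouk is living and takes 1/10.
Yasmin is living and takes 1/10.

Dalia 1/5; Fahad 1/15; Farouk 1/10; Ghada 1/5; Hamid 1/15; Layth 1/15; Rashida 1/5; Yasmin 1/10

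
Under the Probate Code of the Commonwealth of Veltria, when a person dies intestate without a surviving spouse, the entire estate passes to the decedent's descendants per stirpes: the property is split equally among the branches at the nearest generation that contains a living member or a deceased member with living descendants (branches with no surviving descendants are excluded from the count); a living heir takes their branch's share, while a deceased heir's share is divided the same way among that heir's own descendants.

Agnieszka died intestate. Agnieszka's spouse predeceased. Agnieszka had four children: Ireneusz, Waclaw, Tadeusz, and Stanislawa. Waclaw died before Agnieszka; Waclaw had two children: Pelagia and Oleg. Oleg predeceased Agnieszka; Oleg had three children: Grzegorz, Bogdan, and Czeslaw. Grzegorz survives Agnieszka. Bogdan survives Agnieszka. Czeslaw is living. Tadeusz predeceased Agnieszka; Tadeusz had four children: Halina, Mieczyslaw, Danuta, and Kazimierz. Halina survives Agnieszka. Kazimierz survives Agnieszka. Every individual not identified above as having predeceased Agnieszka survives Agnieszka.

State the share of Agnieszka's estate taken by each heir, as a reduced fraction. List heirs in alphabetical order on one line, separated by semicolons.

There is no surviving spouse, so the entire estate passes to Agnieszka's descendants per stirpes.
The estate is divided into 4 equal shares of 1/4 among Ireneusz, Waclaw, Tadeusz, Stanislawa.
Ireneusz is living and takes 1/4.
Waclaw predeceased; the 1/4 allotted to Waclaw's branch passes to Waclaw's issue by representation.
The 1/4 is divided into 2 equal shares of 1/8 among Pelagia, Oleg.
Pelagia is living and takes 1/8.
Oleg predeceased; the 1/8 allotted to Oleg's branch passes to Oleg's issue by representation.
The 1/8 is divided into 3 equal shares of 1/24 among Grzegorz, Bogdan, Czeslaw.
Grzegorz is living and takes 1/24.
Bogdan is living and takes 1/24.
Czeslaw is living and takes 1/24.
Tadeusz predeceased; the 1/4 allotted to Tadeusz's branch passes to Tadeusz's issue by representation.
The 1/4 is divided into 4 equal shares of 1/16 among Halina, Mieczyslaw, Danuta, Kazimierz.
Halina is living and takes 1/16.
Mieczyslaw is living and takes 1/16.
Danuta is living and takes 1/16.
Kazimierz is living and takes 1/16.
Stanislawa is living and takes 1/4.

Bogdan 1/24; Czeslaw 1/24; Danuta 1/16; Grzegorz 1/24; Halina 1/16; Ireneusz 1/4; Kazimierz 1/16; Mieczyslaw 1/16; Pelagia 1/8; Stanislawa 1/4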